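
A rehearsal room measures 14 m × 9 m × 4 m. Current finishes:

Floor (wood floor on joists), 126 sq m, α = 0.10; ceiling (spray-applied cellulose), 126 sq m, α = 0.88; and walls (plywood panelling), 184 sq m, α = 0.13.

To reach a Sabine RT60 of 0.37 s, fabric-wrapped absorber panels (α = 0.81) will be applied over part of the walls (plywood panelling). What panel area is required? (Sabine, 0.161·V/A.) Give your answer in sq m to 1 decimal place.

Equivalent absorption area: A₁ = 126·0.10 + 126·0.88 + 184·0.13 = 147.400 sq m.
V = 504 m³. Target absorption A₂ = 0.161 × 504 / 0.37 = 219.308 sabins.
ΔA needed = 219.308 − 147.400 = 71.908 sabins.
Each sq m of panel replacing the walls (plywood panelling) adds (0.81 − 0.13) = 0.68 sabins.
Area = ΔA/Δα = 71.908/0.68 = 105.7 sq m.

105.7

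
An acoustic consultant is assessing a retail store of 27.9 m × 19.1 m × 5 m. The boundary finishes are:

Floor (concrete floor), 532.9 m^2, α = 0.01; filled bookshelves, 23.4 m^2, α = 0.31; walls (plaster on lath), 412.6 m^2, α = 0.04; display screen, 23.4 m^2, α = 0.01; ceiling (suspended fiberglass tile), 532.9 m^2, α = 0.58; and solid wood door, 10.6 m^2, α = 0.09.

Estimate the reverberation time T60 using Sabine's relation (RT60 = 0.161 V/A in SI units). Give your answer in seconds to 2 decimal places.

Total absorption A = 532.9×0.01 + 23.4×0.31 + 412.6×0.04 + 23.4×0.01 + 532.9×0.58 + 10.6×0.09
  = 5.329 + 7.254 + 16.504 + 0.234 + 309.082 + 0.954 = 339.357 m^2 sabins.
Volume V = 27.9 × 19.1 × 5 = 2664.45 m³.
T = 0.161 V/A = 0.161·2664.45/339.357 = 1.26 s.

1.26 s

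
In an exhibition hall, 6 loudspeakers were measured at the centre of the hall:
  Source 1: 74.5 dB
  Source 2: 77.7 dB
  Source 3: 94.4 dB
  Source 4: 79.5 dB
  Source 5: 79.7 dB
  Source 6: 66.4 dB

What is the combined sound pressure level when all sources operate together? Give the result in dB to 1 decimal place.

94.8 dB

Σ 10^(Lᵢ/10) = 3.028e+09.
Combined level = 10 log₁₀(3.028e+09) = 94.8 dB.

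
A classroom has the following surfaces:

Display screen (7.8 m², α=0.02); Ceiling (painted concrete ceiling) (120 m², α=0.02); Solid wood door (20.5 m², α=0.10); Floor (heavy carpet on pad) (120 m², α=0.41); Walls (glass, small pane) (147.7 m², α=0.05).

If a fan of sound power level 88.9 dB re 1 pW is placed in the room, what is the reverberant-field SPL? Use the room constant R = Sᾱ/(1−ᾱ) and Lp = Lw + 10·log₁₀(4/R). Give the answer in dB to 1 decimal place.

76.4 dB

Σ(Sᵢαᵢ) = 7.8·0.02 + 120·0.02 + 20.5·0.10 + 120·0.41 + 147.7·0.05 = 61.191; total area S = 416.0 m².
ᾱ = 61.191/416.0 = 0.1471; R = Sᾱ/(1−ᾱ) = 61.191/(1−0.1471) = 71.745 m².
Lp = 88.9 + 10·log₁₀(4/71.745) = 88.9 + (-12.54) = 76.4 dB.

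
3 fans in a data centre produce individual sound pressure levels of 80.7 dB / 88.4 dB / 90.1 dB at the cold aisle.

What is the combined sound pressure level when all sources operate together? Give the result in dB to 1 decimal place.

92.6 dB

Converting to relative power and adding: 10^(80.7/10) + 10^(88.4/10) + 10^(90.1/10) = 1.833e+09.
Back to dB: 10·log₁₀ Σ = 92.6 dB.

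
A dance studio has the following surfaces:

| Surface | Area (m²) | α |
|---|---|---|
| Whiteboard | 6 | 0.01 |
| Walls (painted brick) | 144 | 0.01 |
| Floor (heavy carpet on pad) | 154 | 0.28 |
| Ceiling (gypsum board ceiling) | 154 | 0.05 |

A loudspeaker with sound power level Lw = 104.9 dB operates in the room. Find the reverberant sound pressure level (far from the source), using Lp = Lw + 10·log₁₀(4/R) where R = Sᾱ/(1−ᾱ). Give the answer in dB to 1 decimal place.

93.2 dB

Σ(Sᵢαᵢ) = 6·0.01 + 144·0.01 + 154·0.28 + 154·0.05 = 52.320; total area S = 458.0 m².
ᾱ = 0.1142, so room constant R = A/(1−ᾱ) = 59.065 m².
Lp = Lw + 10 log₁₀(4/R) = 104.9 -11.69 = 93.2 dB.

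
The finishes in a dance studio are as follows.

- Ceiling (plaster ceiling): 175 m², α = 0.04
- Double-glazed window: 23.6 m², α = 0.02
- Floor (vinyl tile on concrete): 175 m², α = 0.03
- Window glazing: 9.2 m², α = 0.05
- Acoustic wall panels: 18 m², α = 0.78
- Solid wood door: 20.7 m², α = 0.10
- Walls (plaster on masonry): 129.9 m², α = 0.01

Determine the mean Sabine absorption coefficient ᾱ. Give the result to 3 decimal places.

0.055

S = Σ Sᵢ = 175 + 23.6 + 175 + 9.2 + 18 + 20.7 + 129.9 = 551.4 m².
Weighted sum Σ Sα = 30.591.
ᾱ = 30.591 / 551.4 = 0.055.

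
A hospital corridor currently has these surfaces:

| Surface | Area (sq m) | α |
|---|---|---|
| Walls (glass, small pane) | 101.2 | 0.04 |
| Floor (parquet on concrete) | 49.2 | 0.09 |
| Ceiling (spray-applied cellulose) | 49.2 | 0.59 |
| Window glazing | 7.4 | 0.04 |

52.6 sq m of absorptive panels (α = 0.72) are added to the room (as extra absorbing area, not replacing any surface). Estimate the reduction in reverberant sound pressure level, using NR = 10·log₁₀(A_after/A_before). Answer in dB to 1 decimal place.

Total absorption A_before = 101.2×0.04 + 49.2×0.09 + 49.2×0.59 + 7.4×0.04
  = 4.048 + 4.428 + 29.028 + 0.296 = 37.800 sq m sabins.
Added absorption = 52.6 × 0.72 = 37.872 sabins.
New total A_after = 75.672 sabins.
NR = 10·log₁₀(75.672/37.800) = 3.0 dB.

3.0 dB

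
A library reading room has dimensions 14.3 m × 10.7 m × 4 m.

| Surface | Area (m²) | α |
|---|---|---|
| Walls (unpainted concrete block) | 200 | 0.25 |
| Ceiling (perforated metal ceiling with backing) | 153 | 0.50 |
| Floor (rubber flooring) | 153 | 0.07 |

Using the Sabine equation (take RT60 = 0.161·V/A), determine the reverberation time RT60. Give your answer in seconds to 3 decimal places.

Equivalent absorption area: A = 200·0.25 + 153·0.50 + 153·0.07 = 137.210 m².
V = 14.3·10.7·4 = 612.04 m³.
RT60 = 0.161 · V / A = 0.161 × 612.04 / 137.210 = 0.718 s.

0.718 seconds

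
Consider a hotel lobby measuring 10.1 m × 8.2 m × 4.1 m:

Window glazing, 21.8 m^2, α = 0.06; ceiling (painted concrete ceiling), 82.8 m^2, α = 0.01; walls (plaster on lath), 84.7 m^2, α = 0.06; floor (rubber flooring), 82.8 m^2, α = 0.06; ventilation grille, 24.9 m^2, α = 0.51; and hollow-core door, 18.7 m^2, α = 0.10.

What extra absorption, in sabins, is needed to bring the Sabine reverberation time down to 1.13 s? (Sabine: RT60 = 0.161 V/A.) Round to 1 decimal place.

Equivalent absorption area: A₁ = 21.8×0.06 + 82.8×0.01 + 84.7×0.06 + 82.8×0.06 + 24.9×0.51 + 18.7×0.10 = 26.755 m^2.
V = 339.562 m³. Required absorption A₂ = 0.161 × 339.562 / 1.13 = 48.380 sabins.
Shortfall: 48.380 − 26.755 = 21.6 sabins.

21.6 sabins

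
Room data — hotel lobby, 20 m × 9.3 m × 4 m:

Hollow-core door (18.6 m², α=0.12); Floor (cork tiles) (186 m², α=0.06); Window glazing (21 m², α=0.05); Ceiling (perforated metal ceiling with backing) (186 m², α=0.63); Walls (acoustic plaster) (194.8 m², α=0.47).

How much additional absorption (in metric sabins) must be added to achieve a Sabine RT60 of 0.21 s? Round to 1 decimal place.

347.2 sabins

Equivalent absorption area: A₁ = 18.6*0.12 + 186*0.06 + 21*0.05 + 186*0.63 + 194.8*0.47 = 223.178 m².
For T = 0.21 s, need A₂ = 0.161·V/T = 0.161·744/0.21 = 570.400 sabins.
Additional absorption ΔA = 570.400 − 223.178 = 347.2 sabins.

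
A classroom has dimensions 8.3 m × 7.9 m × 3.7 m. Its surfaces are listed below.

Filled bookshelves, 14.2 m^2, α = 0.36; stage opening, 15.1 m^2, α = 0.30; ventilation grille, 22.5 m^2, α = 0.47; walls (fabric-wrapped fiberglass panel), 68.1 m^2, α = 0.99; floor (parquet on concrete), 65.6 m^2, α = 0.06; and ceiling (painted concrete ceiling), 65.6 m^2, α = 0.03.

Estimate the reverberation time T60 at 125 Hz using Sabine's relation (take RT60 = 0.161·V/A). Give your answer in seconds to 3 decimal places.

0.418 sec

Summing Sᵢαᵢ: 5.112 + 4.530 + 10.575 + 67.419 + 3.936 + 1.968 → A = 93.540 sabins.
Volume V = 8.3 × 7.9 × 3.7 = 242.609 m³.
RT60 = 0.161 · V / A = 0.161 × 242.609 / 93.540 = 0.418 s.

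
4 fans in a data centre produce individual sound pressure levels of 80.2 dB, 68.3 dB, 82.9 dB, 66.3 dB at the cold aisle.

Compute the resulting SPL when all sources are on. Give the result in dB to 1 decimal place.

Σ 10^(Lᵢ/10) = 3.107e+08.
Combined level = 10 log₁₀(3.107e+08) = 84.9 dB.

84.9 dB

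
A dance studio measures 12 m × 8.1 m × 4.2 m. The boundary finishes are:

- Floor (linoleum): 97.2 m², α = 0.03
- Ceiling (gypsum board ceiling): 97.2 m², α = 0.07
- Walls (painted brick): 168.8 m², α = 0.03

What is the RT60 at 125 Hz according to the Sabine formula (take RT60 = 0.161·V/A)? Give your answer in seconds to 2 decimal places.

Total absorption A = 97.2*0.03 + 97.2*0.07 + 168.8*0.03
  = 2.916 + 6.804 + 5.064 = 14.784 m² sabins.
Room volume: 408.24 m³.
T = 0.161 V/A = 0.161·408.24/14.784 = 4.45 s.

4.45 s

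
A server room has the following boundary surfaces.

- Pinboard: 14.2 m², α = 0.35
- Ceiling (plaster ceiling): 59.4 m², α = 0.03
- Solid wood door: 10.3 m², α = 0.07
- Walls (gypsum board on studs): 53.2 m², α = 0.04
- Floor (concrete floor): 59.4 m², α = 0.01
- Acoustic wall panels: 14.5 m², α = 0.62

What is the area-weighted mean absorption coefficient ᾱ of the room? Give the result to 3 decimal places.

Total surface area S = 211.0 m².
Weighted sum Σ Sα = 19.185.
ᾱ = 19.185 / 211.0 = 0.091.

0.091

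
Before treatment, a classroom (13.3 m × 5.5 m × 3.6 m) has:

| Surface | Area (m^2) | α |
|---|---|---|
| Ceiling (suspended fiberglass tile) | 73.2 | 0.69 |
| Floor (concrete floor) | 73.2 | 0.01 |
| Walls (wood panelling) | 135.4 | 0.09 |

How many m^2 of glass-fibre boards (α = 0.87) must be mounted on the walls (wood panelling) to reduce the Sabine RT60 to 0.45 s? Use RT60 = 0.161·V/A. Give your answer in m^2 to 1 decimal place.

A₁ = Σ Sᵢαᵢ = 73.2·0.69 + 73.2·0.01 + 135.4·0.09 = 63.426 sabins.
Required A₂ = 0.161·263.34/0.45 = 94.217 sabins.
Absorption to add: 94.217 − 63.426 = 30.791 sabins.
Net gain per m^2: Δα = 0.87 − 0.09 = 0.78.
Area = ΔA/Δα = 30.791/0.78 = 39.5 m^2.

39.5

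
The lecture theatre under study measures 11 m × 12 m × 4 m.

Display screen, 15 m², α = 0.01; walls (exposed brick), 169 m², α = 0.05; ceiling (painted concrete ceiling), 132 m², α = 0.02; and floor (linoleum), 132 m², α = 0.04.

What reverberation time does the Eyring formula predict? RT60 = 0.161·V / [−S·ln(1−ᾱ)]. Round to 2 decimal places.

5.05 sec

S = Σ Sᵢ = 448.0 m².
Σ(Sᵢαᵢ) = 15×0.01 + 169×0.05 + 132×0.02 + 132×0.04 = 16.520.
Mean coefficient ᾱ = A/S = 0.0369.
−S·ln(1−ᾱ) = −448.0 × ln(1 − 0.0369) = 16.844.
V = 11 × 12 × 4 = 528 m³.
RT60 = 0.161 × 528 / 16.844 = 5.05 s.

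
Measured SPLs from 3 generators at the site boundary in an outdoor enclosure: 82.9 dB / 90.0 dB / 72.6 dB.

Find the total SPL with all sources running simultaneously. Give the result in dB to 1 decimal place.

Σ 10^(Lᵢ/10) = 1.213e+09.
Combined level = 10 log₁₀(1.213e+09) = 90.8 dB.

90.8 dB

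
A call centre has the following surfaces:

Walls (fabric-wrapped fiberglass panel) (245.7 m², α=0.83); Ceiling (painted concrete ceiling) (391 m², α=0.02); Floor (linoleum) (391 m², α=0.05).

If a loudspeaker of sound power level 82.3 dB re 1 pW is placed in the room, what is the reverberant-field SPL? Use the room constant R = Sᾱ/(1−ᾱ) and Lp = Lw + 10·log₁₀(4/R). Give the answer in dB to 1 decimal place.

A = 231.301 sabins; S = 1027.7 m².
ᾱ = 0.2251, so room constant R = A/(1−ᾱ) = 298.491 m².
Lp = Lw + 10 log₁₀(4/R) = 82.3 -18.73 = 63.6 dB.

63.6 dB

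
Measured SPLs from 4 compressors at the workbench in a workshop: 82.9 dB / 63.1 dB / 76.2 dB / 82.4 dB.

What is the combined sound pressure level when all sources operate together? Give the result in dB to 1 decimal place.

86.2 dB

Sum in the linear (power) domain: Σ 10^(Lᵢ/10) = 10^(82.9/10) + 10^(63.1/10) + 10^(76.2/10) + 10^(82.4/10) = 4.125e+08.
Combined level = 10 log₁₀(4.125e+08) = 86.2 dB.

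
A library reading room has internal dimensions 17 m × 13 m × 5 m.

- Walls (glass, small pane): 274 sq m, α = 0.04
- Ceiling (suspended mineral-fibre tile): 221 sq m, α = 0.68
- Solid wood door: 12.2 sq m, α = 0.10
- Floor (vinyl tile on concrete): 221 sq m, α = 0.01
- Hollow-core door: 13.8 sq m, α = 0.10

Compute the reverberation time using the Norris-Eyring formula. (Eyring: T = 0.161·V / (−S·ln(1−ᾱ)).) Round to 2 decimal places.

S = Σ Sᵢ = 742.0 sq m.
Absorption A = 274·0.04 + 221·0.68 + 12.2·0.10 + 221·0.01 + 13.8·0.10 = 166.050 sabins.
ᾱ = 166.050 / 742.0 = 0.2238.
Eyring denominator: −S ln(1−ᾱ) = 187.982.
V = 17 × 13 × 5 = 1105 m³.
RT60 = 0.161 × 1105 / 187.982 = 0.95 s.

0.95 sec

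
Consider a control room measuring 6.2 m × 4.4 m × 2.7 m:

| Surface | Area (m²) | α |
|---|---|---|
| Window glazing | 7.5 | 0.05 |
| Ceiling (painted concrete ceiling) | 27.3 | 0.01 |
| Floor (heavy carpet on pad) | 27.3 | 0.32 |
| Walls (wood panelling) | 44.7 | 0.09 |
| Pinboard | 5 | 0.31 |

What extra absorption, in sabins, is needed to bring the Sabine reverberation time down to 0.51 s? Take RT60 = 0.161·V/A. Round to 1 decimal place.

8.3 sabins

Equivalent absorption area: A₁ = 7.5·0.05 + 27.3·0.01 + 27.3·0.32 + 44.7·0.09 + 5·0.31 = 14.957 m².
V = 73.656 m³. Required absorption A₂ = 0.161 × 73.656 / 0.51 = 23.252 sabins.
Additional absorption ΔA = 23.252 − 14.957 = 8.3 sabins.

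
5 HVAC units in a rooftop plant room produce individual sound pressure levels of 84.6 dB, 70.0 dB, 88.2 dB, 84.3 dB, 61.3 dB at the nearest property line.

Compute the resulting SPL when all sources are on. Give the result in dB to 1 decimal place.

90.9 dB

Σ 10^(Lᵢ/10) = 1.23e+09.
Combined level = 10 log₁₀(1.23e+09) = 90.9 dB.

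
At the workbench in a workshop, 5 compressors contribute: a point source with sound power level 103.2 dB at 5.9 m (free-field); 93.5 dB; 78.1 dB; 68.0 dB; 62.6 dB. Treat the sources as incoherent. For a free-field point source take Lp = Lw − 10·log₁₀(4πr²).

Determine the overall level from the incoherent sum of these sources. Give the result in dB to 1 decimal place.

Source at 5.9 m: Lp = 103.2 − 10·log₁₀(4π·5.9²) = 103.2 − 10·log₁₀(437.435) = 76.8 dB.
Σ 10^(Lᵢ/10) = 2.359e+09.
L_total = 10·log₁₀(2.359e+09) = 93.7 dB.

93.7 dB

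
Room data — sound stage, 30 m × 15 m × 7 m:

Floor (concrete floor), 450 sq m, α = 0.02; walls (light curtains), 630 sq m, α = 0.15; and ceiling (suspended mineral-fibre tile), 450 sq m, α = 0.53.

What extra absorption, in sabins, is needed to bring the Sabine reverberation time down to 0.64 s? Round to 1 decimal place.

450.4 sabins

Total absorption A₁ = 450*0.02 + 630*0.15 + 450*0.53
  = 9.000 + 94.500 + 238.500 = 342.000 sq m sabins.
For T = 0.64 s, need A₂ = 0.161·V/T = 0.161·3150/0.64 = 792.422 sabins.
Shortfall: 792.422 − 342.000 = 450.4 sabins.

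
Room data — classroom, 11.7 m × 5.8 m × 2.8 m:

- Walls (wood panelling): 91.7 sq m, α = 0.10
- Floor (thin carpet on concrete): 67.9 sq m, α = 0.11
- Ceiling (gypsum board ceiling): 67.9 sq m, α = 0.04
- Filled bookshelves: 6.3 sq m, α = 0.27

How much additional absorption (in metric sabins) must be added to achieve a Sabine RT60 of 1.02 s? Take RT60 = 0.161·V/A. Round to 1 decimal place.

8.9 sabins

A₁ = Σ Sᵢαᵢ = 91.7×0.10 + 67.9×0.11 + 67.9×0.04 + 6.3×0.27 = 21.056 sabins.
V = 190.008 m³. Required absorption A₂ = 0.161 × 190.008 / 1.02 = 29.991 sabins.
Additional absorption ΔA = 29.991 − 21.056 = 8.9 sabins.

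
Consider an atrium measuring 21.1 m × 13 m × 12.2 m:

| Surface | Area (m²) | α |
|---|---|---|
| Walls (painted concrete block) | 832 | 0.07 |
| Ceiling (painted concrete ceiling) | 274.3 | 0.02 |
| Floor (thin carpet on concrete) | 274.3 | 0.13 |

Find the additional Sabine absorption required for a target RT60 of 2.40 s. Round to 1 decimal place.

125.1 sabins

Equivalent absorption area: A₁ = 832*0.07 + 274.3*0.02 + 274.3*0.13 = 99.385 m².
Target A₂ = 0.161·3346.46/2.40 = 224.492 sabins (V = 3346.46 m³).
Shortfall: 224.492 − 99.385 = 125.1 sabins.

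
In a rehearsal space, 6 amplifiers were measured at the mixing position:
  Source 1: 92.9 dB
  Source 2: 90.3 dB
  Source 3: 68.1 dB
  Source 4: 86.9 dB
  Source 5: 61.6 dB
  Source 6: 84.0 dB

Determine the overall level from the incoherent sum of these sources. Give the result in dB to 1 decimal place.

95.8 dB

Converting to relative power and adding: 10^(92.9/10) + 10^(90.3/10) + 10^(68.1/10) + 10^(86.9/10) + 10^(61.6/10) + 10^(84.0/10) = 3.77e+09.
Back to dB: 10·log₁₀ Σ = 95.8 dB.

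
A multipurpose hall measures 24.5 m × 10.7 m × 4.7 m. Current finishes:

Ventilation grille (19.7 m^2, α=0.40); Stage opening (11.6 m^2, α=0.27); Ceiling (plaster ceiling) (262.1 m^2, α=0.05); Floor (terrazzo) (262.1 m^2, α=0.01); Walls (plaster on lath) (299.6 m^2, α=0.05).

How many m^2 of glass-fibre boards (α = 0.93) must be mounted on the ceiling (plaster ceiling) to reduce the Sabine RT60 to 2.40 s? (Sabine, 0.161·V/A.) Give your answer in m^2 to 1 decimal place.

46.5

Total absorption A₁ = 19.7×0.40 + 11.6×0.27 + 262.1×0.05 + 262.1×0.01 + 299.6×0.05
  = 7.880 + 3.132 + 13.105 + 2.621 + 14.980 = 41.718 m^2 sabins.
V = 1232.105 m³. Target absorption A₂ = 0.161 × 1232.105 / 2.40 = 82.654 sabins.
ΔA needed = 82.654 − 41.718 = 40.936 sabins.
Each m^2 of panel replacing the ceiling (plaster ceiling) adds (0.93 − 0.05) = 0.88 sabins.
Panel area = 40.936 / 0.88 = 46.5 m^2.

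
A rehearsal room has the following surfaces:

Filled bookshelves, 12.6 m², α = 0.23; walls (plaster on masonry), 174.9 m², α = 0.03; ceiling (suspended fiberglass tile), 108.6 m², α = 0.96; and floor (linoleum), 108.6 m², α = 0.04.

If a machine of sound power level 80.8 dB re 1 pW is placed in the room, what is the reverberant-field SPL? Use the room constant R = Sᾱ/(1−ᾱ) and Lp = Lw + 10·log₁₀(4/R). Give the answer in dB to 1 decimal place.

A = 116.745 sabins; S = 404.7 m².
ᾱ = 116.745/404.7 = 0.2885; R = Sᾱ/(1−ᾱ) = 116.745/(1−0.2885) = 164.083 m².
Lp = 80.8 + 10·log₁₀(4/164.083) = 80.8 + (-16.13) = 64.7 dB.

64.7 dB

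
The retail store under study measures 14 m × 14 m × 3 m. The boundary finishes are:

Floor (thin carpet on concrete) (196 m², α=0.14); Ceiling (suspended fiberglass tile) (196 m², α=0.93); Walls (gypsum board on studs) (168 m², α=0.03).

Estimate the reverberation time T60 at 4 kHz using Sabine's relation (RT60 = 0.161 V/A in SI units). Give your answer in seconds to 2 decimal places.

A = Σ Sᵢαᵢ = 196×0.14 + 196×0.93 + 168×0.03 = 214.760 sabins.
V = 14·14·3 = 588 m³.
T = 0.161 V/A = 0.161·588/214.760 = 0.44 s.

0.44 sec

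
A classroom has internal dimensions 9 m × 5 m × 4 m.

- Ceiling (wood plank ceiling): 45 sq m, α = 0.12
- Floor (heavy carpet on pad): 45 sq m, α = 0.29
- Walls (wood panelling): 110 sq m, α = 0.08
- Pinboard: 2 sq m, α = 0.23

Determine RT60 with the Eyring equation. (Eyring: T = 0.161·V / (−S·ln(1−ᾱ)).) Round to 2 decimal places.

Total surface area S = 45 + 45 + 110 + 2 = 202.0 sq m.
Absorption A = 45·0.12 + 45·0.29 + 110·0.08 + 2·0.23 = 27.710 sabins.
ᾱ = 27.710 / 202.0 = 0.1372.
Eyring denominator: −S ln(1−ᾱ) = 29.810.
V = 9 × 5 × 4 = 180 m³.
RT60 = 0.161 × 180 / 29.810 = 0.97 s.

0.97 s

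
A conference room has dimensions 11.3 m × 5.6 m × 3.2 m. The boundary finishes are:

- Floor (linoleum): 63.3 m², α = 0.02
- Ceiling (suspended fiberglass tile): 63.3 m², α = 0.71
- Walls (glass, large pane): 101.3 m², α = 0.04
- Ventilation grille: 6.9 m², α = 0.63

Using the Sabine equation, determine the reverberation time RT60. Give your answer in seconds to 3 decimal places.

A = Σ Sᵢαᵢ = 63.3·0.02 + 63.3·0.71 + 101.3·0.04 + 6.9·0.63 = 54.608 sabins.
V = 11.3·5.6·3.2 = 202.496 m³.
T = 0.161 V/A = 0.161·202.496/54.608 = 0.597 s.

0.597 s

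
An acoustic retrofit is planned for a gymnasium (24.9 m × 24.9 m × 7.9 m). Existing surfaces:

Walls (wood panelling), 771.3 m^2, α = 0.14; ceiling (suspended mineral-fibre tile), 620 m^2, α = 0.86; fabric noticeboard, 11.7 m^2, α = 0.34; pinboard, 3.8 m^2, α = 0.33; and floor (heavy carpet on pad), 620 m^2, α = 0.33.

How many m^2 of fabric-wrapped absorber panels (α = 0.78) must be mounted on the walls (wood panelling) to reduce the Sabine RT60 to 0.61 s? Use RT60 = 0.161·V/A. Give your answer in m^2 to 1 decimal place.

Total absorption A₁ = 771.3*0.14 + 620*0.86 + 11.7*0.34 + 3.8*0.33 + 620*0.33
  = 107.982 + 533.200 + 3.978 + 1.254 + 204.600 = 851.014 m^2 sabins.
Required A₂ = 0.161·4898.079/0.61 = 1292.772 sabins.
Absorption to add: 1292.772 − 851.014 = 441.758 sabins.
Net gain per m^2: Δα = 0.78 − 0.14 = 0.64.
Panel area = 441.758 / 0.64 = 690.2 m^2.

690.2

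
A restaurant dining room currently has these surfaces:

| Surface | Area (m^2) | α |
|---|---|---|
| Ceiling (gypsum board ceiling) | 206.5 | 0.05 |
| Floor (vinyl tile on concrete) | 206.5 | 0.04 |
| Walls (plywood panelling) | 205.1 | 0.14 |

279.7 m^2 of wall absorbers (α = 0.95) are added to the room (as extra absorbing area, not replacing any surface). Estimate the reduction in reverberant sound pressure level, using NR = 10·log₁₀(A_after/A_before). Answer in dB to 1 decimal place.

8.2 dB

Summing Sᵢαᵢ: 10.325 + 8.260 + 28.714 → A_before = 47.299 sabins.
Added absorption = 279.7 × 0.95 = 265.715 sabins.
New total A_after = 313.014 sabins.
NR = 10·log₁₀(313.014/47.299) = 8.2 dB.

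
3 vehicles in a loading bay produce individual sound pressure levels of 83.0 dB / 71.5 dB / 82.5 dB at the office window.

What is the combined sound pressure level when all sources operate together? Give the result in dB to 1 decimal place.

Σ 10^(Lᵢ/10) = 3.915e+08.
Back to dB: 10·log₁₀ Σ = 85.9 dB.

85.9 dB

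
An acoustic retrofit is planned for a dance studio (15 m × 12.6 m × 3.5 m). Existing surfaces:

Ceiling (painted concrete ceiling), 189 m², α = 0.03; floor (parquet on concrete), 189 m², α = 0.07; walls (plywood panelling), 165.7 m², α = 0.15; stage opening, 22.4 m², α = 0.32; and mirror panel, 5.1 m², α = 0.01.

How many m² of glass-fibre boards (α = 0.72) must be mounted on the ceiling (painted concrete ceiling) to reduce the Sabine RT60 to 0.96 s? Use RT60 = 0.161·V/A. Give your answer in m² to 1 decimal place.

86.9

Equivalent absorption area: A₁ = 189×0.03 + 189×0.07 + 165.7×0.15 + 22.4×0.32 + 5.1×0.01 = 50.974 m².
V = 661.5 m³. Target absorption A₂ = 0.161 × 661.5 / 0.96 = 110.939 sabins.
Absorption to add: 110.939 − 50.974 = 59.965 sabins.
Net gain per m²: Δα = 0.72 − 0.03 = 0.69.
Area = ΔA/Δα = 59.965/0.69 = 86.9 m².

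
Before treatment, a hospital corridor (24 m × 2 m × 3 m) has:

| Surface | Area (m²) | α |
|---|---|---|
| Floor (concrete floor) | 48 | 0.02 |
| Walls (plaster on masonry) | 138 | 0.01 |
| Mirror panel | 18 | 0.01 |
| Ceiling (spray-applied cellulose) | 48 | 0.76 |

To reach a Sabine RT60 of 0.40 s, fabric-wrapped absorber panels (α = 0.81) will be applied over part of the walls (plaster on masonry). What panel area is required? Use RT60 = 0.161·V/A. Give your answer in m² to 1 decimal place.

23.7

Equivalent absorption area: A₁ = 48·0.02 + 138·0.01 + 18·0.01 + 48·0.76 = 39.000 m².
V = 144 m³. Target absorption A₂ = 0.161 × 144 / 0.40 = 57.960 sabins.
Absorption to add: 57.960 − 39.000 = 18.960 sabins.
Each m² of panel replacing the walls (plaster on masonry) adds (0.81 − 0.01) = 0.80 sabins.
Area = ΔA/Δα = 18.960/0.80 = 23.7 m².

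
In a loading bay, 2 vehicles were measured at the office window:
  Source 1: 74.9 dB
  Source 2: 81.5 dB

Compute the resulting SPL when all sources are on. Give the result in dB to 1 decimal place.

82.4 dB

Converting to relative power and adding: 10^(74.9/10) + 10^(81.5/10) = 1.722e+08.
Combined level = 10 log₁₀(1.722e+08) = 82.4 dB.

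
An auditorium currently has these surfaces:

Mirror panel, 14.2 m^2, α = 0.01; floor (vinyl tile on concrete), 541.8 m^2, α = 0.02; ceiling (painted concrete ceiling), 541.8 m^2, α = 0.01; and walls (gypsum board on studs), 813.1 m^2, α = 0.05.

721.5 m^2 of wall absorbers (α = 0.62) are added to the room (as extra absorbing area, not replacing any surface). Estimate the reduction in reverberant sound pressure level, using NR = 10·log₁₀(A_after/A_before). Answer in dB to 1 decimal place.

Equivalent absorption area: A_before = 14.2·0.01 + 541.8·0.02 + 541.8·0.01 + 813.1·0.05 = 57.051 m^2.
Treatment contributes 721.5·0.62 = 447.330 sabins.
New total A_after = 504.381 sabins.
Reduction = 10 log₁₀(A_after/A_before) = 10 log₁₀(8.8409) = 9.5 dB.

9.5 dB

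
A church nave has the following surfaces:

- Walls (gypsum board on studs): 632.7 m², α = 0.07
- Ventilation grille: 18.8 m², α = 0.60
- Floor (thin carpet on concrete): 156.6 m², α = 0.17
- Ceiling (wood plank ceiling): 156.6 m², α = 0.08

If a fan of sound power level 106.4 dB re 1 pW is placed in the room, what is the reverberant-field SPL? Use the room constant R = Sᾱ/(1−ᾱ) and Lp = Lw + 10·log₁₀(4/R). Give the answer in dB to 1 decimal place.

92.2 dB

A = 94.719 sabins; S = 964.7 m².
ᾱ = 94.719/964.7 = 0.0982; R = Sᾱ/(1−ᾱ) = 94.719/(1−0.0982) = 105.033 m².
Lp = 106.4 + 10·log₁₀(4/105.033) = 106.4 + (-14.19) = 92.2 dB.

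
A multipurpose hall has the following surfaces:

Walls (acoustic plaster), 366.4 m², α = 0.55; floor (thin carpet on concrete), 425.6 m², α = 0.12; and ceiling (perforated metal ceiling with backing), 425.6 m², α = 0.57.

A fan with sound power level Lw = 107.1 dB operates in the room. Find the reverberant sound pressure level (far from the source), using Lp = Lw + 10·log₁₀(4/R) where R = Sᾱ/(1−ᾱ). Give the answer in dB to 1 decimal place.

83.9 dB

A = 495.184 sabins; S = 1217.6 m².
ᾱ = 0.4067, so room constant R = A/(1−ᾱ) = 834.627 m².
Lp = 107.1 + 10·log₁₀(4/834.627) = 107.1 + (-23.19) = 83.9 dB.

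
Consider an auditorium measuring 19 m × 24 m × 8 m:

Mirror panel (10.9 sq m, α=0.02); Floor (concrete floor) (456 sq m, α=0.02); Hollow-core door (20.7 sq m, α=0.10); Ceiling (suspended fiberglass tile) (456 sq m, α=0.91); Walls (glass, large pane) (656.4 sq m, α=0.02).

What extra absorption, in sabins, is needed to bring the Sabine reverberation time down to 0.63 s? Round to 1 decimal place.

492.8 sabins

Equivalent absorption area: A₁ = 10.9×0.02 + 456×0.02 + 20.7×0.10 + 456×0.91 + 656.4×0.02 = 439.496 sq m.
Target A₂ = 0.161·3648/0.63 = 932.267 sabins (V = 3648 m³).
Additional absorption ΔA = 932.267 − 439.496 = 492.8 sabins.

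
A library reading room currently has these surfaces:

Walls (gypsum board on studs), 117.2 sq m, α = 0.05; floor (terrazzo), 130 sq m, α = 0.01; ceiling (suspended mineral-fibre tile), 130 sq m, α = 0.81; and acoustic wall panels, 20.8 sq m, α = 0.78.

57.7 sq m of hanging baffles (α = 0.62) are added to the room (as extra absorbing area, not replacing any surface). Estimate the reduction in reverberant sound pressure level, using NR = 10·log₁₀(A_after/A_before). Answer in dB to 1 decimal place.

1.1 dB

Summing Sᵢαᵢ: 5.860 + 1.300 + 105.300 + 16.224 → A_before = 128.684 sabins.
Treatment contributes 57.7·0.62 = 35.774 sabins.
A_after = 128.684 + 35.774 = 164.458 sabins.
NR = 10·log₁₀(164.458/128.684) = 1.1 dB.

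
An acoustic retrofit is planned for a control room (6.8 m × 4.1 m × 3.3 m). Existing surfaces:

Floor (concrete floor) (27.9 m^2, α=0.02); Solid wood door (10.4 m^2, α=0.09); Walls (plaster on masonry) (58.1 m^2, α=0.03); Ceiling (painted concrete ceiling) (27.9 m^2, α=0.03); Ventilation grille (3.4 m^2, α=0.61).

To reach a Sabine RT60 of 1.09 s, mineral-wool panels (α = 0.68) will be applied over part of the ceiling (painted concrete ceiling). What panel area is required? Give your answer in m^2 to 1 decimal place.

11.4

Equivalent absorption area: A₁ = 27.9·0.02 + 10.4·0.09 + 58.1·0.03 + 27.9·0.03 + 3.4·0.61 = 6.148 m^2.
V = 92.004 m³. Target absorption A₂ = 0.161 × 92.004 / 1.09 = 13.590 sabins.
Absorption to add: 13.590 − 6.148 = 7.442 sabins.
Net gain per m^2: Δα = 0.68 − 0.03 = 0.65.
Panel area = 7.442 / 0.65 = 11.4 m^2.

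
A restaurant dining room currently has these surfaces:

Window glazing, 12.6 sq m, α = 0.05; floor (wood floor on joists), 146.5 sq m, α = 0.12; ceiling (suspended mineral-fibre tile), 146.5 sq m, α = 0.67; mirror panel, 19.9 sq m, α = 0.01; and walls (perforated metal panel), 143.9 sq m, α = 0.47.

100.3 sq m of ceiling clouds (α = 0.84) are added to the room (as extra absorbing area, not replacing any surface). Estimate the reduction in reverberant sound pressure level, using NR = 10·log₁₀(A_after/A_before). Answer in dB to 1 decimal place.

1.6 dB

A_before = Σ Sᵢαᵢ = 12.6×0.05 + 146.5×0.12 + 146.5×0.67 + 19.9×0.01 + 143.9×0.47 = 184.197 sabins.
Treatment contributes 100.3·0.84 = 84.252 sabins.
A_after = 184.197 + 84.252 = 268.449 sabins.
Reduction = 10 log₁₀(A_after/A_before) = 10 log₁₀(1.4574) = 1.6 dB.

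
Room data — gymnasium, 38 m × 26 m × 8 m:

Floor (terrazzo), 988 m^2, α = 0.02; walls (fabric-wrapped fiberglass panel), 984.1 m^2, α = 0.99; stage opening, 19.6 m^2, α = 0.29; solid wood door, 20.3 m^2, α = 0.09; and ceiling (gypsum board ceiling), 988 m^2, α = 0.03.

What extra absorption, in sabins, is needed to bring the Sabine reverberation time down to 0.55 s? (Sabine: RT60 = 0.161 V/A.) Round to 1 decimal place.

Equivalent absorption area: A₁ = 988×0.02 + 984.1×0.99 + 19.6×0.29 + 20.3×0.09 + 988×0.03 = 1031.170 m^2.
V = 7904 m³. Required absorption A₂ = 0.161 × 7904 / 0.55 = 2313.716 sabins.
Additional absorption ΔA = 2313.716 − 1031.170 = 1282.5 sabins.

1282.5 sabins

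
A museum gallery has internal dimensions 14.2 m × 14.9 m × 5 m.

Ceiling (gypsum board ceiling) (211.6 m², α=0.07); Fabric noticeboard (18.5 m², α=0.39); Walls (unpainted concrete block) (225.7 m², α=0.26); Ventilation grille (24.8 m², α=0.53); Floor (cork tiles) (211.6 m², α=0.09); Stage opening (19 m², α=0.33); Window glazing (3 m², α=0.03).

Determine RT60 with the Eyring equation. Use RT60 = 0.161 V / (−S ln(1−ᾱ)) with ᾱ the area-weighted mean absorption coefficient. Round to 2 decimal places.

1.31 seconds

Total surface area S = 211.6 + 18.5 + 225.7 + 24.8 + 211.6 + 19 + 3 = 714.2 m².
Σ(Sᵢαᵢ) = 211.6·0.07 + 18.5·0.39 + 225.7·0.26 + 24.8·0.53 + 211.6·0.09 + 19·0.33 + 3·0.03 = 119.257.
ᾱ = 119.257 / 714.2 = 0.1670.
−S·ln(1−ᾱ) = −714.2 × ln(1 − 0.1670) = 130.500.
V = 14.2 × 14.9 × 5 = 1057.9 m³.
T = 0.161·V/[−S·ln(1−ᾱ)] = 0.161·1057.9/130.500 = 1.31 s.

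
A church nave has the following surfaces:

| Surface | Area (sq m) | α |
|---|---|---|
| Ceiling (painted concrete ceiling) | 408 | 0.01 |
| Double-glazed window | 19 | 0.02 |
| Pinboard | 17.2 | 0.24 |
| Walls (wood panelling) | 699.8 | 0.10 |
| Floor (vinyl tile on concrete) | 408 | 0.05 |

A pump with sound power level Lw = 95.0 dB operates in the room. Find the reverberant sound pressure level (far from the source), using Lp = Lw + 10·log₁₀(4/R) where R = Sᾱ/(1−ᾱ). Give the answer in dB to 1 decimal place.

A = 98.968 sabins; S = 1552.0 sq m.
ᾱ = 0.0638, so room constant R = A/(1−ᾱ) = 105.712 sq m.
Lp = Lw + 10 log₁₀(4/R) = 95.0 -14.22 = 80.8 dB.

80.8 dB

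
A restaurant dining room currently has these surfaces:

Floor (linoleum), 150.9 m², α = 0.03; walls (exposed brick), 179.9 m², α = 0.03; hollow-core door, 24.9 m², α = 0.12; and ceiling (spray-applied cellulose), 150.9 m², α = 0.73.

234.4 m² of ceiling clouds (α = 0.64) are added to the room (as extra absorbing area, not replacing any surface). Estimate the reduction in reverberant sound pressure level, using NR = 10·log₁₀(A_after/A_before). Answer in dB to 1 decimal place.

Summing Sᵢαᵢ: 4.527 + 5.397 + 2.988 + 110.157 → A_before = 123.069 sabins.
Added absorption = 234.4 × 0.64 = 150.016 sabins.
A_after = 123.069 + 150.016 = 273.085 sabins.
NR = 10·log₁₀(273.085/123.069) = 3.5 dB.

3.5 dB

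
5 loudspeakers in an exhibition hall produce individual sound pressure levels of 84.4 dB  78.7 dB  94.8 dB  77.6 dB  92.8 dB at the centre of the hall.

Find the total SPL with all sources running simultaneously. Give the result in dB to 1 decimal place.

97.3 dB

Converting to relative power and adding: 10^(84.4/10) + 10^(78.7/10) + 10^(94.8/10) + 10^(77.6/10) + 10^(92.8/10) = 5.333e+09.
L_total = 10·log₁₀(5.333e+09) = 97.3 dB.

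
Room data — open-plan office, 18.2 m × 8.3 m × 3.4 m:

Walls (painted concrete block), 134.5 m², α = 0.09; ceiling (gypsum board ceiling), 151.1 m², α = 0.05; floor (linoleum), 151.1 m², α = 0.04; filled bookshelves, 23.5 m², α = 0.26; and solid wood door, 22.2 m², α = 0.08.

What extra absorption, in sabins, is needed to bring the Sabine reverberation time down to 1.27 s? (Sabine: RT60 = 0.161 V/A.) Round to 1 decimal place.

31.5 sabins

Total absorption A₁ = 134.5×0.09 + 151.1×0.05 + 151.1×0.04 + 23.5×0.26 + 22.2×0.08
  = 12.105 + 7.555 + 6.044 + 6.110 + 1.776 = 33.590 m² sabins.
For T = 1.27 s, need A₂ = 0.161·V/T = 0.161·513.604/1.27 = 65.110 sabins.
Additional absorption ΔA = 65.110 − 33.590 = 31.5 sabins.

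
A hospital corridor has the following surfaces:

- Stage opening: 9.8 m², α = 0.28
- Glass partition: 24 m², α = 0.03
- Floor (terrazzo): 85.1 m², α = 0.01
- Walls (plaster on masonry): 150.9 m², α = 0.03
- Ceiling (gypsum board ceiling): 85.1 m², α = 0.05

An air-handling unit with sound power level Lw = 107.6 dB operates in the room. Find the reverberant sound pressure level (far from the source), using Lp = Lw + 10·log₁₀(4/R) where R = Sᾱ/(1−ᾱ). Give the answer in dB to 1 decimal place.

102.3 dB

A = 13.097 sabins; S = 354.9 m².
ᾱ = 0.0369, so room constant R = A/(1−ᾱ) = 13.599 m².
Lp = Lw + 10 log₁₀(4/R) = 107.6 -5.31 = 102.3 dB.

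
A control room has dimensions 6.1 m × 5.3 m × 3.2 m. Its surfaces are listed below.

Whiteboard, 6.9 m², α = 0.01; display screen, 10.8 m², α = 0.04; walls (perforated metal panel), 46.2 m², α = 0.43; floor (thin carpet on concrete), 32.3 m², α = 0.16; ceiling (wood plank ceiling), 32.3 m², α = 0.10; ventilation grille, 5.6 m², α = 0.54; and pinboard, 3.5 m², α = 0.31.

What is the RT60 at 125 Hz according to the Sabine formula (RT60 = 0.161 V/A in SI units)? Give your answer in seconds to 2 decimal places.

0.51 s

Total absorption A = 6.9*0.01 + 10.8*0.04 + 46.2*0.43 + 32.3*0.16 + 32.3*0.10 + 5.6*0.54 + 3.5*0.31
  = 0.069 + 0.432 + 19.866 + 5.168 + 3.230 + 3.024 + 1.085 = 32.874 m² sabins.
Room volume: 103.456 m³.
Sabine: RT60 = 0.161 × 103.456 / 32.874 = 0.51 s.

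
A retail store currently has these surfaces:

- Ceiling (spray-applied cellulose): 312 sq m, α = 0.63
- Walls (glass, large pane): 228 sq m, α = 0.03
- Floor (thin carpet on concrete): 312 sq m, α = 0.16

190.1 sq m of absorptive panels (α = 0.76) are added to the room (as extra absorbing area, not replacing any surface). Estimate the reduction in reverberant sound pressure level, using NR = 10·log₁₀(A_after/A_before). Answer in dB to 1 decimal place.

2.0 dB

Summing Sᵢαᵢ: 196.560 + 6.840 + 49.920 → A_before = 253.320 sabins.
Treatment contributes 190.1·0.76 = 144.476 sabins.
A_after = 253.320 + 144.476 = 397.796 sabins.
NR = 10·log₁₀(397.796/253.320) = 2.0 dB.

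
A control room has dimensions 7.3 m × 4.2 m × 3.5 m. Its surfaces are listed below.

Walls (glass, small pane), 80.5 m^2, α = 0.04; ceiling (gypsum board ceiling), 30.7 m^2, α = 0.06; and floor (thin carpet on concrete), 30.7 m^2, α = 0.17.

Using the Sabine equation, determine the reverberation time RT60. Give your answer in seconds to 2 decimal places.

Equivalent absorption area: A = 80.5*0.04 + 30.7*0.06 + 30.7*0.17 = 10.281 m^2.
Room volume: 107.31 m³.
RT60 = 0.161 · V / A = 0.161 × 107.31 / 10.281 = 1.68 s.

1.68 seconds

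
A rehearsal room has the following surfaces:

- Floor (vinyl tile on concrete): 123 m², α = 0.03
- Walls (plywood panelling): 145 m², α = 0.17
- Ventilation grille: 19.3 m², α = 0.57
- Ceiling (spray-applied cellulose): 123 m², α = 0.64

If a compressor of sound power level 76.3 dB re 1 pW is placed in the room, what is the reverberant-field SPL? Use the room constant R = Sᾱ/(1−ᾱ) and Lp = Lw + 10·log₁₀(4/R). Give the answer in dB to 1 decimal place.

60.1 dB

A = 118.061 sabins; S = 410.3 m².
ᾱ = 118.061/410.3 = 0.2877; R = Sᾱ/(1−ᾱ) = 118.061/(1−0.2877) = 165.746 m².
Lp = 76.3 + 10·log₁₀(4/165.746) = 76.3 + (-16.17) = 60.1 dB.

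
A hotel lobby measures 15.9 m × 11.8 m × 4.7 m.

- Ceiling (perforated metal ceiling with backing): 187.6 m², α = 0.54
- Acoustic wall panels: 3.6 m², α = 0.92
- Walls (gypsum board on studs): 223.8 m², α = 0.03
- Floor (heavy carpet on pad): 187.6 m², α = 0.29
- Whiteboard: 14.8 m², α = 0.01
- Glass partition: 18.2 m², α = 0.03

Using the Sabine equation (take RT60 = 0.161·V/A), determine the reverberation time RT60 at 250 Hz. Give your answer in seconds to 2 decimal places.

Summing Sᵢαᵢ: 101.304 + 3.312 + 6.714 + 54.404 + 0.148 + 0.546 → A = 166.428 sabins.
V = 15.9·11.8·4.7 = 881.814 m³.
RT60 = 0.161 · V / A = 0.161 × 881.814 / 166.428 = 0.85 s.

0.85 sec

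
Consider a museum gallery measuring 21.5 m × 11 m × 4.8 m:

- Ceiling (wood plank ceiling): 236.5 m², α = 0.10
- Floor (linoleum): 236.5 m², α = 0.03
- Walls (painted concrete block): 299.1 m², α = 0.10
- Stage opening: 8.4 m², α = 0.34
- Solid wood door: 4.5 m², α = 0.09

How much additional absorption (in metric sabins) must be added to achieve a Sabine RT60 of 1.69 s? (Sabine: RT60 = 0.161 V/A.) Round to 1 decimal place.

Summing Sᵢαᵢ: 23.650 + 7.095 + 29.910 + 2.856 + 0.405 → A₁ = 63.916 sabins.
V = 1135.2 m³. Required absorption A₂ = 0.161 × 1135.2 / 1.69 = 108.146 sabins.
ΔA = A₂ − A₁ = 108.146 − 63.916 = 44.2 sabins.

44.2 sabins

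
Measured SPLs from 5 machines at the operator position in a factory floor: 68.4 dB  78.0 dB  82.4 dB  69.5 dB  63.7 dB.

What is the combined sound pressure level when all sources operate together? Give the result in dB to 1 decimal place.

84.1 dB

Converting to relative power and adding: 10^(68.4/10) + 10^(78.0/10) + 10^(82.4/10) + 10^(69.5/10) + 10^(63.7/10) = 2.551e+08.
Back to dB: 10·log₁₀ Σ = 84.1 dB.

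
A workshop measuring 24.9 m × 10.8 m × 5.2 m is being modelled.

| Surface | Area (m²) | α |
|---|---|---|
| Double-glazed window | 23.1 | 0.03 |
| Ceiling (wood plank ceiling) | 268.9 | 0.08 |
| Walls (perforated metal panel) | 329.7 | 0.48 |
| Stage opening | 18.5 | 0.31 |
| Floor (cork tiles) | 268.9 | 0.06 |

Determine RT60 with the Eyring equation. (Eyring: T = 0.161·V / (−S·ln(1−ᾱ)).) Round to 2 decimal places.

0.98 sec

Total surface area S = 23.1 + 268.9 + 329.7 + 18.5 + 268.9 = 909.1 m².
Absorption A = 23.1×0.03 + 268.9×0.08 + 329.7×0.48 + 18.5×0.31 + 268.9×0.06 = 202.330 sabins.
ᾱ = 202.330 / 909.1 = 0.2226.
−S·ln(1−ᾱ) = −909.1 × ln(1 − 0.2226) = 228.912.
V = 24.9 × 10.8 × 5.2 = 1398.384 m³.
T = 0.161·V/[−S·ln(1−ᾱ)] = 0.161·1398.384/228.912 = 0.98 s.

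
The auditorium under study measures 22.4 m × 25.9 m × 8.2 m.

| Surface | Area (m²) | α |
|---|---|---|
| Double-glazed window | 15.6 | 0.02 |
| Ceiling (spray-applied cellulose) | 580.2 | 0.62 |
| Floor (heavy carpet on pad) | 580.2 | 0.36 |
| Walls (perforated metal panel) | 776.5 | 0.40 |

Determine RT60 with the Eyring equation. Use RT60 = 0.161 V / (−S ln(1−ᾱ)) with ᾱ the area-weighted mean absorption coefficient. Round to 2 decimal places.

S = Σ Sᵢ = 1952.5 m².
Σ(Sᵢαᵢ) = 15.6×0.02 + 580.2×0.62 + 580.2×0.36 + 776.5×0.40 = 879.508.
Mean coefficient ᾱ = A/S = 0.4505.
−S·ln(1−ᾱ) = −1952.5 × ln(1 − 0.4505) = 1169.053.
V = 22.4 × 25.9 × 8.2 = 4757.312 m³.
RT60 = 0.161 × 4757.312 / 1169.053 = 0.66 s.

0.66 sec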